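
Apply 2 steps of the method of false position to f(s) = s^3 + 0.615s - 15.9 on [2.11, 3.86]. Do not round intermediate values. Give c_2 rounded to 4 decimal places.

2.3761

f(2.110000) = -5.208419, f(3.860000) = 43.986356
step 1: c = 2.295278, f(c) = -2.396181 < 0 → new bracket [2.295278, 3.860000]
step 2: c = 2.376114, f(c) = -1.023346 < 0 → new bracket [2.376114, 3.860000]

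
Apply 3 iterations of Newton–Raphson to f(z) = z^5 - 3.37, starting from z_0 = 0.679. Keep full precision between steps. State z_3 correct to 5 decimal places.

f'(z) = 5z^4
z_0 = 0.679000: f = -3.225673, f' = 1.062794 → z_1 = 0.679000 - (-3.225673)/(1.062794) = 3.714087
z_1 = 3.714087: f = 703.371360, f' = 951.433438 → z_2 = 3.714087 - (703.371360)/(951.433438) = 2.974812
z_2 = 2.974812: f = 229.598656, f' = 391.568727 → z_3 = 2.974812 - (229.598656)/(391.568727) = 2.388456

2.38846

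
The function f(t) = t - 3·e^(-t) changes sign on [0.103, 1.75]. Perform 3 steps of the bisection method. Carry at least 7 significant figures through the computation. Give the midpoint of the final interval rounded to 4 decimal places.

f(0.103000) = -2.603381, f(1.750000) = 1.228678 (opposite signs)
step 1: m = 0.926500, f(m) = -0.261311 < 0 → root in [0.926500, 1.750000]
step 2: m = 1.338250, f(m) = 0.551337 > 0 → root in [0.926500, 1.338250]
step 3: m = 1.132375, f(m) = 0.165574 > 0 → root in [0.926500, 1.132375]
Midpoint of [0.926500, 1.132375] = 1.029438

1.0294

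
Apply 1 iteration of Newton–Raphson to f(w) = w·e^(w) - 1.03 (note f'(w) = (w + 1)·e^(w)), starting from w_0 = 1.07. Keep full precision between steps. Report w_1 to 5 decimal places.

w_0 = 1.070000: f = 2.089456, f' = 6.034836 → w_1 = 1.070000 - (2.089456)/(6.034836) = 0.723768

0.72377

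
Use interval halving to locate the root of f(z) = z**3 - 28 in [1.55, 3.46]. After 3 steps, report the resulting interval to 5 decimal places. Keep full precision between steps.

f(1.550000) = -24.276125, f(3.460000) = 13.421736 (opposite signs)
step 1: m = 2.505000, f(m) = -12.281062 < 0 → root in [2.505000, 3.460000]
step 2: m = 2.982500, f(m) = -1.469749 < 0 → root in [2.982500, 3.460000]
step 3: m = 3.221250, f(m) = 5.425145 > 0 → root in [2.982500, 3.221250]

[2.98250, 3.22125]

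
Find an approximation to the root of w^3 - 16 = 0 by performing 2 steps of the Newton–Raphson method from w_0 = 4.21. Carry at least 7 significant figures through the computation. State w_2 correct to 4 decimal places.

2.6240

Newton update: w ← w − f(w)/f'(w).
f'(w) = 3w^2
w_0 = 4.210000: f = 58.618461, f' = 53.172300 → w_1 = 4.210000 - (58.618461)/(53.172300) = 3.107575
w_1 = 3.107575: f = 14.009928, f' = 28.971071 → w_2 = 3.107575 - (14.009928)/(28.971071) = 2.623992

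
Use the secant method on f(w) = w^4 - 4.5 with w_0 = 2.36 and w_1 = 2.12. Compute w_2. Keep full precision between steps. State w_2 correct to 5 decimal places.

1.77179

f(w_0) = 26.520444, f(w_1) = 15.699631
w_2 = 2.120000 - (15.699631)·(2.120000 - 2.360000)/(15.699631 - (26.520444)) = 1.771790; f(w_2) = 5.354834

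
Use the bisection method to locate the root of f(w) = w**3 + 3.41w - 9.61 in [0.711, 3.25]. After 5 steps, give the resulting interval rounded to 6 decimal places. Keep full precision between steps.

[1.583781, 1.663125]

f(0.711000) = -6.826065, f(3.250000) = 35.800625 (opposite signs)
step 1: m = 1.980500, f(m) = 4.911779 > 0 → root in [0.711000, 1.980500]
step 2: m = 1.345750, f(m) = -2.583781 < 0 → root in [1.345750, 1.980500]
step 3: m = 1.663125, f(m) = 0.661435 > 0 → root in [1.345750, 1.663125]
step 4: m = 1.504437, f(m) = -1.074826 < 0 → root in [1.504437, 1.663125]
step 5: m = 1.583781, f(m) = -0.236608 < 0 → root in [1.583781, 1.663125]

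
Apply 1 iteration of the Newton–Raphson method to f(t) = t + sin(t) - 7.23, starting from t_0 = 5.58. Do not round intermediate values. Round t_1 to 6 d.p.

f'(t) = 1 + cos(t)
t_0 = 5.580000: f = -2.296651, f' = 1.762786 → t_1 = 5.580000 - (-2.296651)/(1.762786) = 6.882853

6.882853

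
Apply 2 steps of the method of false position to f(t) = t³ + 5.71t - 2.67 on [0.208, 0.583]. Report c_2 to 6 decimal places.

0.451292

f(0.208000) = -1.473321, f(0.583000) = 0.857085
step 1: c = 0.445081, f(c) = -0.040417 < 0 → new bracket [0.445081, 0.583000]
step 2: c = 0.451292, f(c) = -0.001210 < 0 → new bracket [0.451292, 0.583000]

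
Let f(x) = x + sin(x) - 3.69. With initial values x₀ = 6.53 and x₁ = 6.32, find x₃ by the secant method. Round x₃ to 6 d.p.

4.793218

f(x_0) = 3.084316, f(x_1) = 2.666806
x_2 = 6.320000 - (2.666806)·(6.320000 - 6.530000)/(2.666806 - (3.084316)) = 4.978645; f(x_2) = 0.323882
x_3 = 4.978645 - (0.323882)·(4.978645 - 6.320000)/(0.323882 - (2.666806)) = 4.793218; f(x_3) = 0.106483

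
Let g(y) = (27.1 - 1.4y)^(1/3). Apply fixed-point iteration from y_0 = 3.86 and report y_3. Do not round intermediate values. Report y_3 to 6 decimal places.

2.848285

y_1 = g(3.860000) = 2.789073
y_2 = g(2.789073) = 2.851894
y_3 = g(2.851894) = 2.848285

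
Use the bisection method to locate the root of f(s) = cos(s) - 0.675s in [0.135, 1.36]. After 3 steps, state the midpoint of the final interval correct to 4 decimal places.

f(0.135000) = 0.899776, f(1.360000) = -0.708761 (opposite signs)
step 1: m = 0.747500, f(m) = 0.228828 > 0 → root in [0.747500, 1.360000]
step 2: m = 1.053750, f(m) = -0.216967 < 0 → root in [0.747500, 1.053750]
step 3: m = 0.900625, f(m) = 0.013198 > 0 → root in [0.900625, 1.053750]
Midpoint of [0.900625, 1.053750] = 0.977187

0.9772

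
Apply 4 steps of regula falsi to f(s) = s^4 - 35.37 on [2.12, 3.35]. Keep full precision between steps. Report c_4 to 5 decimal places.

f(2.120000) = -15.170369, f(3.350000) = 90.574506
step 1: c = 2.296458, f(c) = -7.557873 < 0 → new bracket [2.296458, 3.350000]
step 2: c = 2.377599, f(c) = -3.413852 < 0 → new bracket [2.377599, 3.350000]
step 3: c = 2.412919, f(c) = -1.472265 < 0 → new bracket [2.412919, 3.350000]
step 4: c = 2.427907, f(c) = -0.622131 < 0 → new bracket [2.427907, 3.350000]

2.42791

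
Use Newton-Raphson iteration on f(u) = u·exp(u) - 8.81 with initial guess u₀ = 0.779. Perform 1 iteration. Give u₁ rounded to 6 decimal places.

f'(u) = (u + 1)·exp(u)
u_0 = 0.779000: f = -7.112332, f' = 3.876960 → u_1 = 0.779000 - (-7.112332)/(3.876960) = 2.613512

2.613512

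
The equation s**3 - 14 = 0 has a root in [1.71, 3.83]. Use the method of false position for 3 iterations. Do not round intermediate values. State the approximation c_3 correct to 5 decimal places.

f(1.710000) = -8.999789, f(3.830000) = 42.181887
step 1: c = 2.082781, f(c) = -4.964945 < 0 → new bracket [2.082781, 3.830000]
step 2: c = 2.266777, f(c) = -2.352665 < 0 → new bracket [2.266777, 3.830000]
step 3: c = 2.349359, f(c) = -1.032742 < 0 → new bracket [2.349359, 3.830000]

2.34936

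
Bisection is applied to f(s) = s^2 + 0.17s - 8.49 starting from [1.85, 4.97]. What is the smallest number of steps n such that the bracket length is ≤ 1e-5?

Initial width b − a = 4.97 − 1.85 = 3.120000.
After n steps the width is (b−a)/2^n; need (b−a)/2^n ≤ 1e-5.
So n ≥ log₂(3.120000/1e-5) = log₂(312000.0000) ≈ 18.2512.
Hence n = 19.

19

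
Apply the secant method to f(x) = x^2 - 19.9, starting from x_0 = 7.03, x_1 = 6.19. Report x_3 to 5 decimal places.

4.51382

f(x_0) = 29.520900, f(x_1) = 18.416100
x_2 = 6.190000 - (18.416100)·(6.190000 - 7.030000)/(18.416100 - (29.520900)) = 4.796952; f(x_2) = 3.110745
x_3 = 4.796952 - (3.110745)·(4.796952 - 6.190000)/(3.110745 - (18.416100)) = 4.513821; f(x_3) = 0.474578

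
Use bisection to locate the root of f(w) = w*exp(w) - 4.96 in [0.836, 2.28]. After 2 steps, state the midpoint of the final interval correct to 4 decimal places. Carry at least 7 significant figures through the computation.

1.3775

f(0.836000) = -3.031248, f(2.280000) = 17.330831 (opposite signs)
step 1: m = 1.558000, f(m) = 2.439430 > 0 → root in [0.836000, 1.558000]
step 2: m = 1.197000, f(m) = -0.997725 < 0 → root in [1.197000, 1.558000]
Midpoint of [1.197000, 1.558000] = 1.377500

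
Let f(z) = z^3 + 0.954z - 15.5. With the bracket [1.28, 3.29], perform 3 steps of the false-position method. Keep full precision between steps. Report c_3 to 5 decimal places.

False-position update: c = (a·f(b) − b·f(a))/(f(b) − f(a)); replace the endpoint whose sign matches f(c).
f(1.280000) = -12.181728, f(3.290000) = 23.249949
step 1: c = 1.971056, f(c) = -5.961938 < 0 → new bracket [1.971056, 3.290000]
step 2: c = 2.240243, f(c) = -2.119725 < 0 → new bracket [2.240243, 3.290000]
step 3: c = 2.327954, f(c) = -0.663089 < 0 → new bracket [2.327954, 3.290000]

2.32795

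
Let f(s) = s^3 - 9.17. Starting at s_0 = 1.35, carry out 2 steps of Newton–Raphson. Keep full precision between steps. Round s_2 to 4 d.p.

2.1783

Newton update: s ← s − f(s)/f'(s).
f'(s) = 3s^2
s_0 = 1.350000: f = -6.709625, f' = 5.467500 → s_1 = 1.350000 - (-6.709625)/(5.467500) = 2.577183
s_1 = 2.577183: f = 7.947327, f' = 19.925622 → s_2 = 2.577183 - (7.947327)/(19.925622) = 2.178334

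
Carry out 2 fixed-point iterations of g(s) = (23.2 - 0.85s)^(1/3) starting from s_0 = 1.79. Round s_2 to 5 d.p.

s_1 = g(1.790000) = 2.788323
s_2 = g(2.788323) = 2.751456

2.75146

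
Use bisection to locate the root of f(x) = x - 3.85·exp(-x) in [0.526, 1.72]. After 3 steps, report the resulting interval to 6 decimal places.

f(0.526000) = -1.749212, f(1.720000) = 1.030595 (opposite signs)
step 1: m = 1.123000, f(m) = -0.129414 < 0 → root in [1.123000, 1.720000]
step 2: m = 1.421500, f(m) = 0.492296 > 0 → root in [1.123000, 1.421500]
step 3: m = 1.272250, f(m) = 0.193478 > 0 → root in [1.123000, 1.272250]

[1.123000, 1.272250]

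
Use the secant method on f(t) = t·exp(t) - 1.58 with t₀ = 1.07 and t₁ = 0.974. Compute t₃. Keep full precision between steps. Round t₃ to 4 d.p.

0.7558

f(t_0) = 1.539456, f(t_1) = 0.999656
t_2 = 0.974000 - (0.999656)·(0.974000 - 1.070000)/(0.999656 - (1.539456)) = 0.796218; f(t_2) = 0.185325
t_3 = 0.796218 - (0.185325)·(0.796218 - 0.974000)/(0.185325 - (0.999656)) = 0.755758; f(t_3) = 0.029179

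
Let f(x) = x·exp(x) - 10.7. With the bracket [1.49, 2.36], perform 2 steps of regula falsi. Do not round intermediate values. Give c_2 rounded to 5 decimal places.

1.75295

f(1.490000) = -4.088728, f(2.360000) = 14.294645
step 1: c = 1.683501, f(c) = -1.635408 < 0 → new bracket [1.683501, 2.360000]
step 2: c = 1.752951, f(c) = -0.582648 < 0 → new bracket [1.752951, 2.360000]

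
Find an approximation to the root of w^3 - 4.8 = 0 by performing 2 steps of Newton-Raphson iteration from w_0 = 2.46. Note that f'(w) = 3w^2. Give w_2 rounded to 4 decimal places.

w_0 = 2.460000: f = 10.086936, f' = 18.154800 → w_1 = 2.460000 - (10.086936)/(18.154800) = 1.904393
w_1 = 1.904393: f = 2.106685, f' = 10.880137 → w_2 = 1.904393 - (2.106685)/(10.880137) = 1.710766

1.7108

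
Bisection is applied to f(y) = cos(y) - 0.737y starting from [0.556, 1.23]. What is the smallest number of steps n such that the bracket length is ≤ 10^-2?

7

Initial width b − a = 1.23 − 0.556 = 0.674000.
After n steps the width is (b−a)/2^n; need (b−a)/2^n ≤ 10^-2.
So n ≥ log₂(0.674000/10^-2) = log₂(67.4000) ≈ 6.0747.
Hence n = 7.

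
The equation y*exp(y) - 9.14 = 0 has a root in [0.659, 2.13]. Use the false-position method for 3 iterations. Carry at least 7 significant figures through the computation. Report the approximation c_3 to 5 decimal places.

f(0.659000) = -7.866246, f(2.130000) = 8.783666
step 1: c = 1.353974, f(c) = -3.896354 < 0 → new bracket [1.353974, 2.130000]
step 2: c = 1.592433, f(c) = -1.312084 < 0 → new bracket [1.592433, 2.130000]
step 3: c = 1.662298, f(c) = -0.377351 < 0 → new bracket [1.662298, 2.130000]

1.66230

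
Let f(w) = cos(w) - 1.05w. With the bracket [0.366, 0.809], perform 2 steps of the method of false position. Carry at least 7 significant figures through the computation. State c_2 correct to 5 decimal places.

False-position update: c = (a·f(b) − b·f(a))/(f(b) − f(a)); replace the endpoint whose sign matches f(c).
f(0.366000) = 0.549466, f(0.809000) = -0.159228
step 1: c = 0.709468, f(c) = 0.013767 > 0 → new bracket [0.709468, 0.809000]
step 2: c = 0.717389, f(c) = 0.000267 > 0 → new bracket [0.717389, 0.809000]

0.71739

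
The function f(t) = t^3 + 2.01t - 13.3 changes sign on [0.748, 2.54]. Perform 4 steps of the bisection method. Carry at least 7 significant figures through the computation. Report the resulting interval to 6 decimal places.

[1.980000, 2.092000]

f(0.748000) = -11.378011, f(2.540000) = 8.192464 (opposite signs)
step 1: m = 1.644000, f(m) = -5.552262 < 0 → root in [1.644000, 2.540000]
step 2: m = 2.092000, f(m) = 0.060483 > 0 → root in [1.644000, 2.092000]
step 3: m = 1.868000, f(m) = -3.027076 < 0 → root in [1.868000, 2.092000]
step 4: m = 1.980000, f(m) = -1.557808 < 0 → root in [1.980000, 2.092000]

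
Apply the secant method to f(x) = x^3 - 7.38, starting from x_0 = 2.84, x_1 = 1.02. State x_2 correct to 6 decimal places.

Secant update: x_(k+1) = x_k − f(x_k)·(x_k − x_(k-1))/(f(x_k) − f(x_(k-1))).
f(x_0) = 15.526304, f(x_1) = -6.318792
x_2 = 1.020000 - (-6.318792)·(1.020000 - 2.840000)/(-6.318792 - (15.526304)) = 1.546443; f(x_2) = -3.681702

1.546443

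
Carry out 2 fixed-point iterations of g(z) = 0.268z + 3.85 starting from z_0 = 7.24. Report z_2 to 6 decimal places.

z_1 = g(7.240000) = 5.790320
z_2 = g(5.790320) = 5.401806

5.401806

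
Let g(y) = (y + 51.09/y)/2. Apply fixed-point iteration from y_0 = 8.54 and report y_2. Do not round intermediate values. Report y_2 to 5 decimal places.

7.14861

y_1 = g(8.540000) = 7.261218
y_2 = g(7.261218) = 7.148614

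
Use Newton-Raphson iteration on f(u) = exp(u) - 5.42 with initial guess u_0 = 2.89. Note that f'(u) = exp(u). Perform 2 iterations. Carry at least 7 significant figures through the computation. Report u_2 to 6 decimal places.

1.797070

u_0 = 2.890000: f = 12.573310, f' = 17.993310 → u_1 = 2.890000 - (12.573310)/(17.993310) = 2.191223
u_1 = 2.191223: f = 3.526148, f' = 8.946148 → u_2 = 2.191223 - (3.526148)/(8.946148) = 1.797070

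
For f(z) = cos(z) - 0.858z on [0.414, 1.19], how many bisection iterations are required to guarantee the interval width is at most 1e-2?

7

Initial width b − a = 1.19 − 0.414 = 0.776000.
After n steps the width is (b−a)/2^n; need (b−a)/2^n ≤ 1e-2.
So n ≥ log₂(0.776000/1e-2) = log₂(77.6000) ≈ 6.2780.
Hence n = 7.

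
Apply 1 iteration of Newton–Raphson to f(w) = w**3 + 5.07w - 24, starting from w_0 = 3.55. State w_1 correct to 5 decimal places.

f'(w) = 3w**2 + 5.07
w_0 = 3.550000: f = 38.737375, f' = 42.877500 → w_1 = 3.550000 - (38.737375)/(42.877500) = 2.646557

2.64656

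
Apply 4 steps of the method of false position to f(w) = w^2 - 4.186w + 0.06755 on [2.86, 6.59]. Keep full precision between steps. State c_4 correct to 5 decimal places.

4.13495

f(2.860000) = -3.724810, f(6.590000) = 15.909910
step 1: c = 3.567601, f(c) = -2.138652 < 0 → new bracket [3.567601, 6.590000]
step 2: c = 3.925738, f(c) = -0.954171 < 0 → new bracket [3.925738, 6.590000]
step 3: c = 4.076482, f(c) = -0.378898 < 0 → new bracket [4.076482, 6.590000]
step 4: c = 4.134950, f(c) = -0.143541 < 0 → new bracket [4.134950, 6.590000]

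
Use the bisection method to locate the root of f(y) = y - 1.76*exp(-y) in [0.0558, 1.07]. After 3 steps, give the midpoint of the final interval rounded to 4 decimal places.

f(0.055800) = -1.608682, f(1.070000) = 0.466305 (opposite signs)
step 1: m = 0.562900, f(m) = -0.439517 < 0 → root in [0.562900, 1.070000]
step 2: m = 0.816450, f(m) = 0.038534 > 0 → root in [0.562900, 0.816450]
step 3: m = 0.689675, f(m) = -0.193386 < 0 → root in [0.689675, 0.816450]
Midpoint of [0.689675, 0.816450] = 0.753063

0.7531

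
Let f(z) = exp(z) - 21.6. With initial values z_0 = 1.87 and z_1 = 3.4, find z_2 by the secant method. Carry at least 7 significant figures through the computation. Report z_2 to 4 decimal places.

f(z_0) = -15.111704, f(z_1) = 8.364100
z_2 = 3.400000 - (8.364100)·(3.400000 - 1.870000)/(8.364100 - (-15.111704)) = 2.854882; f(z_2) = -4.227605

2.8549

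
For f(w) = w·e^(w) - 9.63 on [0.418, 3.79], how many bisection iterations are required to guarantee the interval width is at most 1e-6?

Initial width b − a = 3.79 − 0.418 = 3.372000.
After n steps the width is (b−a)/2^n; need (b−a)/2^n ≤ 1e-6.
So n ≥ log₂(3.372000/1e-6) = log₂(3372000.0000) ≈ 21.6852.
Hence n = 22.

22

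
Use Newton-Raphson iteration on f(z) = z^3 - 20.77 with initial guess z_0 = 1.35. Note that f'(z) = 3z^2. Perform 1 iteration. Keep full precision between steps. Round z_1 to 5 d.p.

4.69881

z_0 = 1.350000: f = -18.309625, f' = 5.467500 → z_1 = 1.350000 - (-18.309625)/(5.467500) = 4.698811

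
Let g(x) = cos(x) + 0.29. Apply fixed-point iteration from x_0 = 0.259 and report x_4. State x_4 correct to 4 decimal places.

0.7294

x_1 = g(0.259000) = 1.256647
x_2 = g(1.256647) = 0.599008
x_3 = g(0.599008) = 1.115895
x_4 = g(1.115895) = 0.729373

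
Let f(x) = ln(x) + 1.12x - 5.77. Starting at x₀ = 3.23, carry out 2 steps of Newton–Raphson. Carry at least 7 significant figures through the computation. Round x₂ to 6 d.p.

3.929821

Newton update: x ← x − f(x)/f'(x).
f'(x) = 1/x + 1.12
x_0 = 3.230000: f = -0.979918, f' = 1.429598 → x_1 = 3.230000 - (-0.979918)/(1.429598) = 3.915450
x_1 = 3.915450: f = -0.019766, f' = 1.375398 → x_2 = 3.915450 - (-0.019766)/(1.375398) = 3.929821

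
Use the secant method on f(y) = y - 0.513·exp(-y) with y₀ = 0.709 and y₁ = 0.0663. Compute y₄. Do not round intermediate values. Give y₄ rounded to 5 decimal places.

f(y_0) = 0.456534, f(y_1) = -0.413791
y_2 = 0.066300 - (-0.413791)·(0.066300 - 0.709000)/(-0.413791 - (0.456534)) = 0.371868; f(y_2) = 0.018183
y_3 = 0.371868 - (0.018183)·(0.371868 - 0.066300)/(0.018183 - (-0.413791)) = 0.359006; f(y_3) = 0.000742
y_4 = 0.359006 - (0.000742)·(0.359006 - 0.371868)/(0.000742 - (0.018183)) = 0.358459; f(y_4) = -0.000001

0.35846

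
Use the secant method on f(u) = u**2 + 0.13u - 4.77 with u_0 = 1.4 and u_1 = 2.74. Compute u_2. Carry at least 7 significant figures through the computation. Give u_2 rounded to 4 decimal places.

f(u_0) = -2.628000, f(u_1) = 3.093800
u_2 = 2.740000 - (3.093800)·(2.740000 - 1.400000)/(3.093800 - (-2.628000)) = 2.015457; f(u_2) = -0.445925

2.0155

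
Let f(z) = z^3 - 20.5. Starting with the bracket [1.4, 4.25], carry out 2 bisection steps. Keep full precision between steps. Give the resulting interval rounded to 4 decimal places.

f(1.400000) = -17.756000, f(4.250000) = 56.265625 (opposite signs)
step 1: m = 2.825000, f(m) = 2.045266 > 0 → root in [1.400000, 2.825000]
step 2: m = 2.112500, f(m) = -11.072639 < 0 → root in [2.112500, 2.825000]

[2.1125, 2.8250]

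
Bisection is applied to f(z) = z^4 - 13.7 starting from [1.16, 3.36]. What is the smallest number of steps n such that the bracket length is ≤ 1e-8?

28

Initial width b − a = 3.36 − 1.16 = 2.200000.
After n steps the width is (b−a)/2^n; need (b−a)/2^n ≤ 1e-8.
So n ≥ log₂(2.200000/1e-8) = log₂(220000000.0000) ≈ 27.7129.
Hence n = 28.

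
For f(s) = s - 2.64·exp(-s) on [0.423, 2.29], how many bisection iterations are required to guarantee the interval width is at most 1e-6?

21

Initial width b − a = 2.29 − 0.423 = 1.867000.
After n steps the width is (b−a)/2^n; need (b−a)/2^n ≤ 1e-6.
So n ≥ log₂(1.867000/1e-6) = log₂(1867000.0000) ≈ 20.8323.
Hence n = 21.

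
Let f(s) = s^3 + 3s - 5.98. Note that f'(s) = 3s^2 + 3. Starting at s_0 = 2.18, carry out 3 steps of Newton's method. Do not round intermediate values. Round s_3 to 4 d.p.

s_0 = 2.180000: f = 10.920232, f' = 17.257200 → s_1 = 2.180000 - (10.920232)/(17.257200) = 1.547207
s_1 = 1.547207: f = 2.365404, f' = 10.181550 → s_2 = 1.547207 - (2.365404)/(10.181550) = 1.314885
s_2 = 1.314885: f = 0.237986, f' = 8.186765 → s_3 = 1.314885 - (0.237986)/(8.186765) = 1.285815

1.2858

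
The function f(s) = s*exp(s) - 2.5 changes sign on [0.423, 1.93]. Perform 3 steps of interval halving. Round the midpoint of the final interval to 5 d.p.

f(0.423000) = -1.854276, f(1.930000) = 10.796755 (opposite signs)
step 1: m = 1.176500, f(m) = 1.315394 > 0 → root in [0.423000, 1.176500]
step 2: m = 0.799750, f(m) = -0.720569 < 0 → root in [0.799750, 1.176500]
step 3: m = 0.988125, f(m) = 0.154295 > 0 → root in [0.799750, 0.988125]
Midpoint of [0.799750, 0.988125] = 0.893937

0.89394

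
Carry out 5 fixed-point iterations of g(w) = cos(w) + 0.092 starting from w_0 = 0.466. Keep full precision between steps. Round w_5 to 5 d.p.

w_1 = g(0.466000) = 0.985373
w_2 = g(0.985373) = 0.644553
w_3 = g(0.644553) = 0.891369
w_4 = g(0.891369) = 0.720348
w_5 = g(0.720348) = 0.843576

0.84358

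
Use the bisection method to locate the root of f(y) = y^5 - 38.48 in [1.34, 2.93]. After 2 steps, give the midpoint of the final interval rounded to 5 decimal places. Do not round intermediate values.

f(1.340000) = -34.159600, f(2.930000) = 177.462488 (opposite signs)
step 1: m = 2.135000, f(m) = 5.879781 > 0 → root in [1.340000, 2.135000]
step 2: m = 1.737500, f(m) = -22.644781 < 0 → root in [1.737500, 2.135000]
Midpoint of [1.737500, 2.135000] = 1.936250

1.93625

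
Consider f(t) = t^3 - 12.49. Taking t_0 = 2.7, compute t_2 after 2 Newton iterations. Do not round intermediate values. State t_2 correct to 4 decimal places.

2.3213

Newton update: t ← t − f(t)/f'(t).
f'(t) = 3t^2
t_0 = 2.700000: f = 7.193000, f' = 21.870000 → t_1 = 2.700000 - (7.193000)/(21.870000) = 2.371102
t_1 = 2.371102: f = 0.840631, f' = 16.866374 → t_2 = 2.371102 - (0.840631)/(16.866374) = 2.321261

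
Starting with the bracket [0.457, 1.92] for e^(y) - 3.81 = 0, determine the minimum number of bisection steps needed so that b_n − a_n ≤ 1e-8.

Initial width b − a = 1.92 − 0.457 = 1.463000.
After n steps the width is (b−a)/2^n; need (b−a)/2^n ≤ 1e-8.
So n ≥ log₂(1.463000/1e-8) = log₂(146300000.0000) ≈ 27.1244.
Hence n = 28.

28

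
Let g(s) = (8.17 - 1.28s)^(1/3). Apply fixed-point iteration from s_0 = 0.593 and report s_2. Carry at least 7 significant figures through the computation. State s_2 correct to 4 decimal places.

s_1 = g(0.593000) = 1.949657
s_2 = g(1.949657) = 1.783642

1.7836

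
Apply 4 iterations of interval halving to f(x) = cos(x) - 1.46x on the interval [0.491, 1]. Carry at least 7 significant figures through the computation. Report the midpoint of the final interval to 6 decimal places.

f(0.491000) = 0.165002, f(1.000000) = -0.919698 (opposite signs)
step 1: m = 0.745500, f(m) = -0.353681 < 0 → root in [0.491000, 0.745500]
step 2: m = 0.618250, f(m) = -0.087751 < 0 → root in [0.491000, 0.618250]
step 3: m = 0.554625, f(m) = 0.040345 > 0 → root in [0.554625, 0.618250]
step 4: m = 0.586437, f(m) = -0.023281 < 0 → root in [0.554625, 0.586437]
Midpoint of [0.554625, 0.586437] = 0.570531

0.570531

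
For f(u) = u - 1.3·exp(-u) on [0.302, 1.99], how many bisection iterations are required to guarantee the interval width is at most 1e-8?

28

Initial width b − a = 1.99 − 0.302 = 1.688000.
After n steps the width is (b−a)/2^n; need (b−a)/2^n ≤ 1e-8.
So n ≥ log₂(1.688000/1e-8) = log₂(168800000.0000) ≈ 27.3307.
Hence n = 28.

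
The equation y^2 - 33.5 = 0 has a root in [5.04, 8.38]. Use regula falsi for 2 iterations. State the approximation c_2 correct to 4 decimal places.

f(5.040000) = -8.098400, f(8.380000) = 36.724400
step 1: c = 5.643458, f(c) = -1.651387 < 0 → new bracket [5.643458, 8.380000]
step 2: c = 5.761216, f(c) = -0.308385 < 0 → new bracket [5.761216, 8.380000]

5.7612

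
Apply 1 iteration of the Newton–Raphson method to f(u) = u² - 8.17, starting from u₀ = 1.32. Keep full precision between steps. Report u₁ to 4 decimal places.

f'(u) = 2u
u_0 = 1.320000: f = -6.427600, f' = 2.640000 → u_1 = 1.320000 - (-6.427600)/(2.640000) = 3.754697

3.7547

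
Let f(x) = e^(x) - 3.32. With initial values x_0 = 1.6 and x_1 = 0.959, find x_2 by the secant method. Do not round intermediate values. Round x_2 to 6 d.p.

1.153414

f(x_0) = 1.633032, f(x_1) = -0.710914
x_2 = 0.959000 - (-0.710914)·(0.959000 - 1.600000)/(-0.710914 - (1.633032)) = 1.153414; f(x_2) = -0.151007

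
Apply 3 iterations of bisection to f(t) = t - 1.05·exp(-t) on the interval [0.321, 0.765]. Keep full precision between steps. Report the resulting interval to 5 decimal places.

[0.54300, 0.59850]

f(0.321000) = -0.440694, f(0.765000) = 0.276399 (opposite signs)
step 1: m = 0.543000, f(m) = -0.067053 < 0 → root in [0.543000, 0.765000]
step 2: m = 0.654000, f(m) = 0.108040 > 0 → root in [0.543000, 0.654000]
step 3: m = 0.598500, f(m) = 0.021383 > 0 → root in [0.543000, 0.598500]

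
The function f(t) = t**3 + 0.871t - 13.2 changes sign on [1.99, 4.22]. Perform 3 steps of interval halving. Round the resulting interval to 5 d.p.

f(1.990000) = -3.586111, f(4.220000) = 65.627068 (opposite signs)
step 1: m = 3.105000, f(m) = 19.439838 > 0 → root in [1.990000, 3.105000]
step 2: m = 2.547500, f(m) = 5.551527 > 0 → root in [1.990000, 2.547500]
step 3: m = 2.268750, f(m) = 0.453852 > 0 → root in [1.990000, 2.268750]

[1.99000, 2.26875]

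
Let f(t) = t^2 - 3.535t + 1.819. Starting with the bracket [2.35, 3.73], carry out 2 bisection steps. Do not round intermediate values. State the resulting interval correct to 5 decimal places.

f(2.350000) = -0.965750, f(3.730000) = 2.546350 (opposite signs)
step 1: m = 3.040000, f(m) = 0.314200 > 0 → root in [2.350000, 3.040000]
step 2: m = 2.695000, f(m) = -0.444800 < 0 → root in [2.695000, 3.040000]

[2.69500, 3.04000]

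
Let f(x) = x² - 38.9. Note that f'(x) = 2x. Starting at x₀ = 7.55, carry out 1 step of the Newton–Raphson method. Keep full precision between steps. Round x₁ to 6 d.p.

6.351159

x_0 = 7.550000: f = 18.102500, f' = 15.100000 → x_1 = 7.550000 - (18.102500)/(15.100000) = 6.351159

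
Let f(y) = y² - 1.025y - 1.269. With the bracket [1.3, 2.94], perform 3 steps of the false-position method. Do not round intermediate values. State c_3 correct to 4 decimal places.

False-position update: c = (a·f(b) − b·f(a))/(f(b) − f(a)); replace the endpoint whose sign matches f(c).
f(1.300000) = -0.911500, f(2.940000) = 4.361100
step 1: c = 1.583515, f(c) = -0.384584 < 0 → new bracket [1.583515, 2.940000]
step 2: c = 1.693442, f(c) = -0.137031 < 0 → new bracket [1.693442, 2.940000]
step 3: c = 1.731418, f(c) = -0.045896 < 0 → new bracket [1.731418, 2.940000]

1.7314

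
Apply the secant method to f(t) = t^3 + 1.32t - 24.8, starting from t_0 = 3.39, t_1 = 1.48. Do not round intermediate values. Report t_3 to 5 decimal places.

2.96541

f(t_0) = 18.633019, f(t_1) = -19.604608
t_2 = 1.480000 - (-19.604608)·(1.480000 - 3.390000)/(-19.604608 - (18.633019)) = 2.459266; f(t_2) = -6.680158
t_3 = 2.459266 - (-6.680158)·(2.459266 - 1.480000)/(-6.680158 - (-19.604608)) = 2.965411; f(t_3) = 5.191171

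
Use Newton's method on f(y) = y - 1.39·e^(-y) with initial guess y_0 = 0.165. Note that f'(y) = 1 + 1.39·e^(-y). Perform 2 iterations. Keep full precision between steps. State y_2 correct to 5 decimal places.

y_0 = 0.165000: f = -1.013572, f' = 2.178572 → y_1 = 0.165000 - (-1.013572)/(2.178572) = 0.630246
y_1 = 0.630246: f = -0.109874, f' = 1.740120 → y_2 = 0.630246 - (-0.109874)/(1.740120) = 0.693388

0.69339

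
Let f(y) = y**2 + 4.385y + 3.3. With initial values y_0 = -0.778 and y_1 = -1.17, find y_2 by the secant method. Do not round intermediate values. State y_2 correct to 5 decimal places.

f(y_0) = 0.493754, f(y_1) = -0.461550
y_2 = -1.170000 - (-0.461550)·(-1.170000 - -0.778000)/(-0.461550 - (0.493754)) = -0.980607; f(y_2) = -0.038372

-0.98061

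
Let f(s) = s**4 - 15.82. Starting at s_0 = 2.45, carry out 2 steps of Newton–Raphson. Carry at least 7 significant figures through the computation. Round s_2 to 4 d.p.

f'(s) = 4s**3
s_0 = 2.450000: f = 20.210006, f' = 58.824500 → s_1 = 2.450000 - (20.210006)/(58.824500) = 2.106436
s_1 = 2.106436: f = 3.867597, f' = 37.385615 → s_2 = 2.106436 - (3.867597)/(37.385615) = 2.002984

2.0030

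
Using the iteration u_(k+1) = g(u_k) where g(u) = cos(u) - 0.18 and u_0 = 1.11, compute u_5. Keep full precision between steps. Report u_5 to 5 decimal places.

u_1 = g(1.110000) = 0.264662
u_2 = g(0.264662) = 0.785181
u_3 = g(0.785181) = 0.527260
u_4 = g(0.527260) = 0.684189
u_5 = g(0.684189) = 0.594932

0.59493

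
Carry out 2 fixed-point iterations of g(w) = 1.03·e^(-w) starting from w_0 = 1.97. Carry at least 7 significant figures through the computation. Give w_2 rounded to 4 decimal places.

w_1 = g(1.970000) = 0.143641
w_2 = g(0.143641) = 0.892185

0.8922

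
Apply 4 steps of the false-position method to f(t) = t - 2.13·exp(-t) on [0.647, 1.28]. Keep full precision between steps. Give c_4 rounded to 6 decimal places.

0.881856

f(0.647000) = -0.468298, f(1.280000) = 0.687781
step 1: c = 0.903412, f(c) = 0.040369 > 0 → new bracket [0.647000, 0.903412]
step 2: c = 0.883063, f(c) = 0.002277 > 0 → new bracket [0.647000, 0.883063]
step 3: c = 0.881921, f(c) = 0.000128 > 0 → new bracket [0.647000, 0.881921]
step 4: c = 0.881856, f(c) = 0.000007 > 0 → new bracket [0.647000, 0.881856]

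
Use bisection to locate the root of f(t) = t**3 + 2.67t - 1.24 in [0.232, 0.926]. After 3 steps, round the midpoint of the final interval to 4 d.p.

f(0.232000) = -0.608073, f(0.926000) = 2.026443 (opposite signs)
step 1: m = 0.579000, f(m) = 0.500035 > 0 → root in [0.232000, 0.579000]
step 2: m = 0.405500, f(m) = -0.090639 < 0 → root in [0.405500, 0.579000]
step 3: m = 0.492250, f(m) = 0.193585 > 0 → root in [0.405500, 0.492250]
Midpoint of [0.405500, 0.492250] = 0.448875

0.4489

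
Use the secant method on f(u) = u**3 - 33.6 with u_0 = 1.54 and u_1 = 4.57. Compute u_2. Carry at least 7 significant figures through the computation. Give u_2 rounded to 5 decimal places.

2.52856

Secant update: u_(k+1) = u_k − f(u_k)·(u_k − u_(k-1))/(f(u_k) − f(u_(k-1))).
f(u_0) = -29.947736, f(u_1) = 61.843993
u_2 = 4.570000 - (61.843993)·(4.570000 - 1.540000)/(61.843993 - (-29.947736)) = 2.528560; f(u_2) = -17.433357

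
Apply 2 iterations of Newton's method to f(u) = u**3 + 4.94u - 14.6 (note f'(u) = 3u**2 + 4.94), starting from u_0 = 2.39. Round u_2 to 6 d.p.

1.795549

u_0 = 2.390000: f = 10.858519, f' = 22.076300 → u_1 = 2.390000 - (10.858519)/(22.076300) = 1.898137
u_1 = 1.898137: f = 1.615638, f' = 15.748770 → u_2 = 1.898137 - (1.615638)/(15.748770) = 1.795549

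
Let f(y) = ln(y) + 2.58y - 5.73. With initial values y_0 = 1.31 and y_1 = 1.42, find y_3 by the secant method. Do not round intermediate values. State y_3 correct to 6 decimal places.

1.959473

f(y_0) = -2.080173, f(y_1) = -1.715743
y_2 = 1.420000 - (-1.715743)·(1.420000 - 1.310000)/(-1.715743 - (-2.080173)) = 1.937882; f(y_2) = -0.068668
y_3 = 1.937882 - (-0.068668)·(1.937882 - 1.420000)/(-0.068668 - (-1.715743)) = 1.959473; f(y_3) = -0.001883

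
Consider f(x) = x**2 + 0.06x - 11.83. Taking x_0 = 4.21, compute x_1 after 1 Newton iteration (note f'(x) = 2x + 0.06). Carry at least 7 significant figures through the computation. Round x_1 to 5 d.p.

x_0 = 4.210000: f = 6.146700, f' = 8.480000 → x_1 = 4.210000 - (6.146700)/(8.480000) = 3.485153

3.48515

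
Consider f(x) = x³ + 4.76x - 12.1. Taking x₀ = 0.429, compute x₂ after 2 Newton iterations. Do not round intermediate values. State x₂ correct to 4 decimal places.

1.7688

f'(x) = 3x² + 4.76
x_0 = 0.429000: f = -9.979006, f' = 5.312123 → x_1 = 0.429000 - (-9.979006)/(5.312123) = 2.307535
x_1 = 2.307535: f = 11.170829, f' = 20.734147 → x_2 = 2.307535 - (11.170829)/(20.734147) = 1.768770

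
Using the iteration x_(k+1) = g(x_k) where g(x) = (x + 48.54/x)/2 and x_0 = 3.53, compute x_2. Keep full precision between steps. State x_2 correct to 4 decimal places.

7.1291

x_1 = g(3.530000) = 8.640354
x_2 = g(8.640354) = 7.129090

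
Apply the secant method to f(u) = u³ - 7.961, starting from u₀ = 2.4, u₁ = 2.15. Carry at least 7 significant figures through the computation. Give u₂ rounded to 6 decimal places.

2.022776

f(u_0) = 5.863000, f(u_1) = 1.977375
u_2 = 2.150000 - (1.977375)·(2.150000 - 2.400000)/(1.977375 - (5.863000)) = 2.022776; f(u_2) = 0.315439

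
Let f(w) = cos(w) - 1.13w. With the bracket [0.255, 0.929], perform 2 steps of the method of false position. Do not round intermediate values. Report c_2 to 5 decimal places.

f(0.255000) = 0.679513, f(0.929000) = -0.451135
step 1: c = 0.660070, f(c) = 0.044070 > 0 → new bracket [0.660070, 0.929000]
step 2: c = 0.684003, f(c) = 0.002126 > 0 → new bracket [0.684003, 0.929000]

0.68400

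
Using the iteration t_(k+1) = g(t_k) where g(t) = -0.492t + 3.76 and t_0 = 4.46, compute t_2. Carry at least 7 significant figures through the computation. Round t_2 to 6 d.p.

2.989685

t_1 = g(4.460000) = 1.565680
t_2 = g(1.565680) = 2.989685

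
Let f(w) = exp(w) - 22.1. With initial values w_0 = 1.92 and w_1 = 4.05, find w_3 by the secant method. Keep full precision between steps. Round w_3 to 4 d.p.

2.8687

f(w_0) = -15.279042, f(w_1) = 35.297457
w_2 = 4.050000 - (35.297457)·(4.050000 - 1.920000)/(35.297457 - (-15.279042)) = 2.563468; f(w_2) = -9.119243
w_3 = 2.563468 - (-9.119243)·(2.563468 - 4.050000)/(-9.119243 - (35.297457)) = 2.868670; f(w_3) = -4.486431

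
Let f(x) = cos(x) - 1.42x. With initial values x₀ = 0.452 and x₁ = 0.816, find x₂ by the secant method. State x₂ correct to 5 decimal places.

f(x_0) = 0.257735, f(x_1) = -0.473580
x_2 = 0.816000 - (-0.473580)·(0.816000 - 0.452000)/(-0.473580 - (0.257735)) = 0.580284; f(x_2) = 0.012305

0.58028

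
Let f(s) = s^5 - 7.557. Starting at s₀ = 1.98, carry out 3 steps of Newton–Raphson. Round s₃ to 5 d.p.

1.50020

Newton update: s ← s − f(s)/f'(s).
f'(s) = 5s⁴
s_0 = 1.980000: f = 22.874682, f' = 76.847681 → s_1 = 1.980000 - (22.874682)/(76.847681) = 1.682337
s_1 = 1.682337: f = 5.919139, f' = 40.051832 → s_2 = 1.682337 - (5.919139)/(40.051832) = 1.534550
s_2 = 1.534550: f = 0.952535, f' = 27.726474 → s_3 = 1.534550 - (0.952535)/(27.726474) = 1.500196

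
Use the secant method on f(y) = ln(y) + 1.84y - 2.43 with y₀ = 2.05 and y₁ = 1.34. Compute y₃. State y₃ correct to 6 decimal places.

f(y_0) = 2.059840, f(y_1) = 0.328270
y_2 = 1.340000 - (0.328270)·(1.340000 - 2.050000)/(0.328270 - (2.059840)) = 1.205399; f(y_2) = -0.025256
y_3 = 1.205399 - (-0.025256)·(1.205399 - 1.340000)/(-0.025256 - (0.328270)) = 1.215015; f(y_3) = 0.000383

1.215015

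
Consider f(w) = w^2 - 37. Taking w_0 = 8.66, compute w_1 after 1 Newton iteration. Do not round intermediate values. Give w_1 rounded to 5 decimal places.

6.46626

Newton update: w ← w − f(w)/f'(w).
f'(w) = 2w
w_0 = 8.660000: f = 37.995600, f' = 17.320000 → w_1 = 8.660000 - (37.995600)/(17.320000) = 6.466259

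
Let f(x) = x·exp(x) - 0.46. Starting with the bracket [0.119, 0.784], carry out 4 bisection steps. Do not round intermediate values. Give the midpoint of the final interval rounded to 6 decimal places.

f(0.119000) = -0.325962, f(0.784000) = 1.257129 (opposite signs)
step 1: m = 0.451500, f(m) = 0.249156 > 0 → root in [0.119000, 0.451500]
step 2: m = 0.285250, f(m) = -0.080591 < 0 → root in [0.285250, 0.451500]
step 3: m = 0.368375, f(m) = 0.072443 > 0 → root in [0.285250, 0.368375]
step 4: m = 0.326813, f(m) = -0.006861 < 0 → root in [0.326813, 0.368375]
Midpoint of [0.326813, 0.368375] = 0.347594

0.347594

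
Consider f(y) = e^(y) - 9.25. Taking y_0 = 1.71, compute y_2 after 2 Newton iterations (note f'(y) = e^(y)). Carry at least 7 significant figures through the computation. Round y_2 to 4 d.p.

2.2365

Newton update: y ← y − f(y)/f'(y).
y_0 = 1.710000: f = -3.721039, f' = 5.528961 → y_1 = 1.710000 - (-3.721039)/(5.528961) = 2.383009
y_1 = 2.383009: f = 1.587459, f' = 10.837459 → y_2 = 2.383009 - (1.587459)/(10.837459) = 2.236530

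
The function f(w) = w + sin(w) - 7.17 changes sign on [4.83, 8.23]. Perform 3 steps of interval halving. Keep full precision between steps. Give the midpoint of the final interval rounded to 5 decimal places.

f(4.830000) = -3.333092, f(8.230000) = 1.990134 (opposite signs)
step 1: m = 6.530000, f(m) = -0.395684 < 0 → root in [6.530000, 8.230000]
step 2: m = 7.380000, f(m) = 1.099758 > 0 → root in [6.530000, 7.380000]
step 3: m = 6.955000, f(m) = 0.407407 > 0 → root in [6.530000, 6.955000]
Midpoint of [6.530000, 6.955000] = 6.742500

6.74250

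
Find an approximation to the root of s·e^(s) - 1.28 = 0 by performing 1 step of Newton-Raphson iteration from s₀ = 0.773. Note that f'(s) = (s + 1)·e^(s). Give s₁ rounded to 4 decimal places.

s_0 = 0.773000: f = 0.394515, f' = 3.840771 → s_1 = 0.773000 - (0.394515)/(3.840771) = 0.670282

0.6703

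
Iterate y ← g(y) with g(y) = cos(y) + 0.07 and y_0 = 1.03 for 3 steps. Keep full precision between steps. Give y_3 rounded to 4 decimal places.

y_1 = g(1.030000) = 0.584819
y_2 = g(0.584819) = 0.903812
y_3 = g(0.903812) = 0.688619

0.6886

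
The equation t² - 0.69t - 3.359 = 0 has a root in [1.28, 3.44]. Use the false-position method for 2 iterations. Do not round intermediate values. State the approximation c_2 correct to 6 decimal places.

2.135281

f(1.280000) = -2.603800, f(3.440000) = 6.101000
step 1: c = 1.926104, f(c) = -0.978134 < 0 → new bracket [1.926104, 3.440000]
step 2: c = 2.135281, f(c) = -0.272917 < 0 → new bracket [2.135281, 3.440000]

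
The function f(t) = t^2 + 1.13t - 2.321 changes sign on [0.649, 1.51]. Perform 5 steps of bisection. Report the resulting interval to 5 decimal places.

[1.05259, 1.07950]

f(0.649000) = -1.166429, f(1.510000) = 1.665400 (opposite signs)
step 1: m = 1.079500, f(m) = 0.064155 > 0 → root in [0.649000, 1.079500]
step 2: m = 0.864250, f(m) = -0.597469 < 0 → root in [0.864250, 1.079500]
step 3: m = 0.971875, f(m) = -0.278240 < 0 → root in [0.971875, 1.079500]
step 4: m = 1.025687, f(m) = -0.109938 < 0 → root in [1.025687, 1.079500]
step 5: m = 1.052594, f(m) = -0.023615 < 0 → root in [1.052594, 1.079500]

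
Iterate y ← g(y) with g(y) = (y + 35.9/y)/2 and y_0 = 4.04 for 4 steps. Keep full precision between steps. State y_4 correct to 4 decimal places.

5.9917

y_1 = g(4.040000) = 6.463069
y_2 = g(6.463069) = 6.008853
y_3 = g(6.008853) = 5.991685
y_4 = g(5.991685) = 5.991661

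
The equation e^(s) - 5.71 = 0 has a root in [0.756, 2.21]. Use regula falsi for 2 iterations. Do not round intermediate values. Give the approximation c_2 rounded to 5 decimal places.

f(0.756000) = -3.580260, f(2.210000) = 3.405716
step 1: c = 1.501164, f(c) = -1.223091 < 0 → new bracket [1.501164, 2.210000]
step 2: c = 1.688463, f(c) = -0.298843 < 0 → new bracket [1.688463, 2.210000]

1.68846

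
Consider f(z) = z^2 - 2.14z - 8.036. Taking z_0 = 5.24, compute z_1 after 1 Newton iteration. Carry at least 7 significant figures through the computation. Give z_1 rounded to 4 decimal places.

Newton update: z ← z − f(z)/f'(z).
f'(z) = 2z - 2.14
z_0 = 5.240000: f = 8.208000, f' = 8.340000 → z_1 = 5.240000 - (8.208000)/(8.340000) = 4.255827

4.2558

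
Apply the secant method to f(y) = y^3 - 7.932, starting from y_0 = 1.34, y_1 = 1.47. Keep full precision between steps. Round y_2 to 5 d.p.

2.27244

Secant update: y_(k+1) = y_k − f(y_k)·(y_k − y_(k-1))/(f(y_k) − f(y_(k-1))).
f(y_0) = -5.525896, f(y_1) = -4.755477
y_2 = 1.470000 - (-4.755477)·(1.470000 - 1.340000)/(-4.755477 - (-5.525896)) = 2.272436; f(y_2) = 3.802782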